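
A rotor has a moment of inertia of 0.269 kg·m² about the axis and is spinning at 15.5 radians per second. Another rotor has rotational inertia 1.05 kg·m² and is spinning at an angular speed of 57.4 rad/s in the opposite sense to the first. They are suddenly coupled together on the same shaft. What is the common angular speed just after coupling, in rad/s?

No external torque acts about the common axis, so total angular momentum is conserved.
Taking A's sense as positive: L = (0.2690)(15.5) − (1.050)(57.4) = -56.10 kg·m²·rad/s.
Combined I = 0.2690 + 1.050 = 1.319 kg·m².
ω_f = L / I = -56.10 / 1.319 = -42.53 rad/s.

|ω_f| ≈ 42.5 rad/s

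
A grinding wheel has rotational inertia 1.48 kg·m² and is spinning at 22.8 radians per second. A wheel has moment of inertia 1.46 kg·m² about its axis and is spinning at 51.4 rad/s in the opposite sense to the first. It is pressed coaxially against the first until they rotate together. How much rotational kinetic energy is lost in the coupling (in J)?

ΔKE lost ≈ 2020 J

No external torque acts about the common axis, so total angular momentum is conserved.
Taking A's sense as positive: L = (1.480)(22.8) − (1.460)(51.4) = -41.30 kg·m²·rad/s.
Combined I = 1.480 + 1.460 = 2.940 kg·m².
ω_f = L / I = -41.30 / 2.940 = -14.05 rad/s.
KE_i = ½ΣIω² = 2313 J; KE_f = ½(2.940)(14.05)² = 290.1 J.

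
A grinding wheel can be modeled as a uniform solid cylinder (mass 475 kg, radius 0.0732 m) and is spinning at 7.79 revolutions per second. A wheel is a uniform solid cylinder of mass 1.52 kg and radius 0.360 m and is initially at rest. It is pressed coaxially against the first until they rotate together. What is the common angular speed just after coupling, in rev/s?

|ω_f| ≈ 7.23 rev/s

The coupling torques are internal; angular momentum about the shared axis is conserved.
Moments of inertia: I_A = ½(475)(0.0732)² = 1.273 kg·m²; I_B = ½(1.52)(0.360)² = 0.09850 kg·m².
Taking A's sense as positive: L = (1.273)(7.79) = 9.913 kg·m²·rev/s.
Combined I = 1.273 + 0.09850 = 1.371 kg·m².
ω_f = L / I = 9.913 / 1.371 = 7.230 rev/s.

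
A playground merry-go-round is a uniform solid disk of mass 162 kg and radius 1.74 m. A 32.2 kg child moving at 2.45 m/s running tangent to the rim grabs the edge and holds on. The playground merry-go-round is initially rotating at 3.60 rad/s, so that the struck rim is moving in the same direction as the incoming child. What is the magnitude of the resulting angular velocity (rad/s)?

The axle reaction passes through the axle and exerts no torque about it; angular momentum about the axle is conserved through the impact.
I_p = ½(162)(1.74)² = 245.2 kg·m². Taking the sense of the child's angular momentum as positive, L_{child} = m v R = (32.2)(2.45)(1.74) = 137.3 kg·m²/s.
L_i = +I_p ω_p + m v R = +(245.2)(3.60) + 137.3 = 1020 kg·m²/s.
After sticking, I_f = I_p + m R² = 245.2 + (32.2)(1.74)² = 342.7 kg·m².
ω_f = L_i / I_f = 1020 / 342.7 = 2.976 rad/s.

|ω_f| ≈ 2.98 rad/s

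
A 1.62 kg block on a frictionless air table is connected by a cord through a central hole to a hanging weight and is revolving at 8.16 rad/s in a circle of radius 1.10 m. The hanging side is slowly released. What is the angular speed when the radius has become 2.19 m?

ω₂ ≈ 2.06 rad/s

The constraining force is radial, so m r² ω about the center is conserved.
ω₂ = ω₁ (r₁/r₂)² = (8.16)(1.10/2.19)² = 2.059 rad/s.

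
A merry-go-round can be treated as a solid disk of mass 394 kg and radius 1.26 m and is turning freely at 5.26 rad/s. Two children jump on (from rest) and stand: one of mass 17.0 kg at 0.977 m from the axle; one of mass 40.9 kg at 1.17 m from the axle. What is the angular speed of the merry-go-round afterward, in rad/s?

ω_f ≈ 4.27 rad/s

The added mass arrives with no angular momentum about the axle, and any external torque about the axle is negligible, so the system's angular momentum is conserved.
I_p = ½(394)(1.26)² = 312.8 kg·m².
Added inertia Σmr² = (17.0)(0.977)² + (40.9)(1.17)² = 72.22 kg·m²; I_f = 312.8 + 72.22 = 385.0 kg·m².
ω_f = I_p ω_i / I_f = (312.8)(5.26) / 385.0 = 4.273 rad/s.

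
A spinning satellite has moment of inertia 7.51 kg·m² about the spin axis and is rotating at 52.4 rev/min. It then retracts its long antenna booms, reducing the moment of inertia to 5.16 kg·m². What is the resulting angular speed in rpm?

ω₂ ≈ 76.3 rpm

No external torque acts about the spin axis, so angular momentum is conserved.
ω₂ = I₁ω₁ / I₂ = (7.510)(52.4 rpm) / (5.160) = 76.26 rpm.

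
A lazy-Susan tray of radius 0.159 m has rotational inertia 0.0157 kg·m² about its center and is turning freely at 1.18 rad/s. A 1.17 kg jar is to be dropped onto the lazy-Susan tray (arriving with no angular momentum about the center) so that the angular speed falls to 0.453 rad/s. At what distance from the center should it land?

r ≈ 0.147 m

The added mass arrives with no angular momentum about the center, and any external torque about the center is negligible, so the system's angular momentum is conserved.
I_p ω_i = (I_p + m r²) ω_f ⇒ m r² = I_p(ω_i/ω_f − 1) = 0.01570(1.18/0.453 − 1) = 0.02520 kg·m².
r = √(0.02520/1.17) = 0.1467 m.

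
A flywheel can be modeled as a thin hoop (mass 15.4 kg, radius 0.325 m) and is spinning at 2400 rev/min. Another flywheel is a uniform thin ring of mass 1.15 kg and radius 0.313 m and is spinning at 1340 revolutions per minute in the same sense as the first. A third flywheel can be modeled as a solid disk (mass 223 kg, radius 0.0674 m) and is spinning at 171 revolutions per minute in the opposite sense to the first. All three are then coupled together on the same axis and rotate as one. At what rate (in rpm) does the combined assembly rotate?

|ω_f| ≈ 1770 rpm

The coupling torques are internal; angular momentum about the shared axis is conserved.
Moments of inertia: I_A = (15.4)(0.325)² = 1.627 kg·m²; I_B = (1.15)(0.313)² = 0.1127 kg·m²; I_C = ½(223)(0.0674)² = 0.5065 kg·m².
Taking A's sense as positive: L = (1.627)(2400) + (0.1127)(1340) − (0.5065)(171) = 3968 kg·m²·rpm.
Combined I = 1.627 + 0.1127 + 0.5065 = 2.246 kg·m².
ω_f = L / I = 3968 / 2.246 = 1767 rpm.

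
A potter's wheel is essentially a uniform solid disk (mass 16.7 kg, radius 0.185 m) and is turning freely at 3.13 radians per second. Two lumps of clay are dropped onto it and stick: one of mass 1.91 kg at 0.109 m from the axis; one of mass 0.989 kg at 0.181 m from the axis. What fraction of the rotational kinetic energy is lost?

The added mass arrives with no angular momentum about the axis, and any external torque about the axis is negligible, so the system's angular momentum is conserved.
I_p = ½(16.7)(0.185)² = 0.2858 kg·m².
Added inertia Σmr² = (1.91)(0.109)² + (0.989)(0.181)² = 0.05509 kg·m²; I_f = 0.2858 + 0.05509 = 0.3409 kg·m².
ω_f = I_p ω_i / I_f = (0.2858)(3.13) / 0.3409 = 2.624 rad/s.
KE_i = ½(0.2858)(3.130 rad/s)² = 1.400 J; KE_f = ½(0.3409)(2.624)² = 1.174 J.
Fraction lost = 0.1616.

fraction ≈ 0.162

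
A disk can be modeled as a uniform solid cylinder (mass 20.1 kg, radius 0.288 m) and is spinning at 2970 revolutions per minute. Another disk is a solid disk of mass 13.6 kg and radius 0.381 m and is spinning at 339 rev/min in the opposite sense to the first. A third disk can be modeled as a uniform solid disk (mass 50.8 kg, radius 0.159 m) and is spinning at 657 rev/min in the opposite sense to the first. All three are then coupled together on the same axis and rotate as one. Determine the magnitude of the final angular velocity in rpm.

|ω_f| ≈ 698 rpm

The coupling torques are internal; angular momentum about the shared axis is conserved.
Moments of inertia: I_A = ½(20.1)(0.288)² = 0.8336 kg·m²; I_B = ½(13.6)(0.381)² = 0.9871 kg·m²; I_C = ½(50.8)(0.159)² = 0.6421 kg·m².
Taking A's sense as positive: L = (0.8336)(2970) − (0.9871)(339) − (0.6421)(657) = 1719 kg·m²·rpm.
Combined I = 0.8336 + 0.9871 + 0.6421 = 2.463 kg·m².
ω_f = L / I = 1719 / 2.463 = 698.1 rpm.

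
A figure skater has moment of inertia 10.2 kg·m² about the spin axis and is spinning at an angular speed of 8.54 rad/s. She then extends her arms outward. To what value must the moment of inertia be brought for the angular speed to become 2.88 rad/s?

I₂ ≈ 30.2 kg·m²

With no external torque about the axis, L is conserved: I₁ω₁ = I₂ω₂.
I₂ = I₁ω₁ / ω₂ = (10.2)(8.54) / (2.88) = 30.25 kg·m².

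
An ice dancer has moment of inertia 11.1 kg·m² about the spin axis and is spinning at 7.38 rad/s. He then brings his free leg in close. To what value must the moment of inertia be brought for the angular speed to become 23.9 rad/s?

I₂ ≈ 3.43 kg·m²

No external torque acts about the spin axis, so angular momentum is conserved.
I₂ = I₁ω₁ / ω₂ = (11.1)(7.38) / (23.9) = 3.428 kg·m².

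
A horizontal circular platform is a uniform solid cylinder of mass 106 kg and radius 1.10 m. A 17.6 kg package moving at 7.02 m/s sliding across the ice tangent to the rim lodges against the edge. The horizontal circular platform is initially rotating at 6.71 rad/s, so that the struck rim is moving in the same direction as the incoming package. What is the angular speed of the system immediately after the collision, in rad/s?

|ω_f| ≈ 6.63 rad/s

The axle reaction passes through the central axle and exerts no torque about it; angular momentum about the central axle is conserved through the impact.
I_p = ½(106)(1.10)² = 64.13 kg·m². Taking the sense of the package's angular momentum as positive, L_{package} = m v R = (17.6)(7.02)(1.10) = 135.9 kg·m²/s.
L_i = +I_p ω_p + m v R = +(64.13)(6.71) + 135.9 = 566.2 kg·m²/s.
After sticking, I_f = I_p + m R² = 64.13 + (17.6)(1.10)² = 85.43 kg·m².
ω_f = L_i / I_f = 566.2 / 85.43 = 6.628 rad/s.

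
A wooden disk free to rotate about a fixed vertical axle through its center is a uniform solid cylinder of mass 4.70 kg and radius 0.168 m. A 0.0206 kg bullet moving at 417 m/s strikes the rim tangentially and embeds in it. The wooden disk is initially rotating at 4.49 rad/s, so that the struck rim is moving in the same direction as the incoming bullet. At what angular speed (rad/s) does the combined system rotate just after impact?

|ω_f| ≈ 26.0 rad/s

The axle reaction passes through the axle and exerts no torque about it; angular momentum about the axle is conserved through the impact.
I_p = ½(4.70)(0.168)² = 0.06633 kg·m². Taking the sense of the bullet's angular momentum as positive, L_{bullet} = m v R = (0.0206)(417)(0.168) = 1.443 kg·m²/s.
L_i = +I_p ω_p + m v R = +(0.06633)(4.49) + 1.443 = 1.741 kg·m²/s.
After sticking, I_f = I_p + m R² = 0.06633 + (0.0206)(0.168)² = 0.06691 kg·m².
ω_f = L_i / I_f = 1.741 / 0.06691 = 26.02 rad/s.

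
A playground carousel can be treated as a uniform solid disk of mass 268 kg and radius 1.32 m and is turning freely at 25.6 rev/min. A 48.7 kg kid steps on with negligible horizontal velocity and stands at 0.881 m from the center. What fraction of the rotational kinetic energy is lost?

fraction ≈ 0.139

No external torque acts about the center; L_before = L_after.
I_p = ½(268)(1.32)² = 233.5 kg·m².
Added inertia Σmr² = (48.7)(0.881)² = 37.80 kg·m²; I_f = 233.5 + 37.80 = 271.3 kg·m².
ω_f = I_p ω_i / I_f = (233.5)(25.6) / 271.3 = 22.03 rpm.
KE_i = ½(233.5)(2.681 rad/s)² = 839.0 J; KE_f = ½(271.3)(2.307)² = 722.1 J.
Fraction lost = 0.1393.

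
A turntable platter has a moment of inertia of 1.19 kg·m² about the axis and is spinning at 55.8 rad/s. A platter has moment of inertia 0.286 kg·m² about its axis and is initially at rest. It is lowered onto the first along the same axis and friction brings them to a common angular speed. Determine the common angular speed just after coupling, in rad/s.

The coupling torques are internal; angular momentum about the shared axis is conserved.
Taking A's sense as positive: L = (1.190)(55.8) = 66.40 kg·m²·rad/s.
Combined I = 1.190 + 0.2860 = 1.476 kg·m².
ω_f = L / I = 66.40 / 1.476 = 44.99 rad/s.

|ω_f| ≈ 45.0 rad/s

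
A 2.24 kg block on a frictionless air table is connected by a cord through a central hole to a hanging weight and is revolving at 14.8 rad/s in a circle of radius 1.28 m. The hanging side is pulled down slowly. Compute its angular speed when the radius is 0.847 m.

The constraining force is radial, so m r² ω about the center is conserved.
ω₂ = ω₁ (r₁/r₂)² = (14.8)(1.28/0.847)² = 33.80 rad/s.

ω₂ ≈ 33.8 rad/s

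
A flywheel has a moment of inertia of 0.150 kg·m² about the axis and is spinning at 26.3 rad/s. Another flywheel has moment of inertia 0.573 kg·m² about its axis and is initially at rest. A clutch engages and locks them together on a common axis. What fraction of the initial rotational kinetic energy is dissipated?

fraction ≈ 0.793

No external torque acts about the common axis, so total angular momentum is conserved.
Taking A's sense as positive: L = (0.1500)(26.3) = 3.945 kg·m²·rad/s.
Combined I = 0.1500 + 0.5730 = 0.7230 kg·m².
ω_f = L / I = 3.945 / 0.7230 = 5.456 rad/s.
KE_i = ½ΣIω² = 51.88 J; KE_f = ½(0.7230)(5.456)² = 10.76 J.
Fraction dissipated = (KE_i − KE_f)/KE_i = 0.7925.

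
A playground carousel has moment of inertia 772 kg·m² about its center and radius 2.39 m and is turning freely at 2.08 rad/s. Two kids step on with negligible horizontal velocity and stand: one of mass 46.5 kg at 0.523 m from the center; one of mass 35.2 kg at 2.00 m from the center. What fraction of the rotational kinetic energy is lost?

The added mass arrives with no angular momentum about the center, and any external torque about the center is negligible, so the system's angular momentum is conserved.
Added inertia Σmr² = (46.5)(0.523)² + (35.2)(2.00)² = 153.5 kg·m²; I_f = 772.0 + 153.5 = 925.5 kg·m².
ω_f = I_p ω_i / I_f = (772.0)(2.08) / 925.5 = 1.735 rad/s.
KE_i = ½(772.0)(2.080 rad/s)² = 1670 J; KE_f = ½(925.5)(1.735)² = 1393 J.
Fraction lost = 0.1659.

fraction ≈ 0.166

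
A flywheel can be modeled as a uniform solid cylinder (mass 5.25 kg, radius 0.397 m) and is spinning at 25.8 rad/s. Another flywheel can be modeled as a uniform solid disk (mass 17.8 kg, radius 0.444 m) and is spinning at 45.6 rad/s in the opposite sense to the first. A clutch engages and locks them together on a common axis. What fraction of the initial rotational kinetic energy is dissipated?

fraction ≈ 0.435

No external torque acts about the common axis, so total angular momentum is conserved.
Moments of inertia: I_A = ½(5.25)(0.397)² = 0.4137 kg·m²; I_B = ½(17.8)(0.444)² = 1.755 kg·m².
Taking A's sense as positive: L = (0.4137)(25.8) − (1.755)(45.6) = -69.33 kg·m²·rad/s.
Combined I = 0.4137 + 1.755 = 2.168 kg·m².
ω_f = L / I = -69.33 / 2.168 = -31.98 rad/s.
KE_i = ½ΣIω² = 1962 J; KE_f = ½(2.168)(31.98)² = 1108 J.
Fraction dissipated = (KE_i − KE_f)/KE_i = 0.4350.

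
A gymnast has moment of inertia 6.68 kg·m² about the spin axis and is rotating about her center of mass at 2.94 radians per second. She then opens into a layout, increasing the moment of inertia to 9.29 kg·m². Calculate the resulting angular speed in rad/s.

With no external torque about the axis, L is conserved: I₁ω₁ = I₂ω₂.
ω₂ = I₁ω₁ / I₂ = (6.680)(2.94 rad/s) / (9.290) = 2.114 rad/s.

ω₂ ≈ 2.11 rad/s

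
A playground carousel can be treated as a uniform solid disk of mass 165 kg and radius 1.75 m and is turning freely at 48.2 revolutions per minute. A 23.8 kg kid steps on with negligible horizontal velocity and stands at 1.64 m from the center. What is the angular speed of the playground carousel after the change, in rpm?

No external torque acts about the center; L_before = L_after.
I_p = ½(165)(1.75)² = 252.7 kg·m².
Added inertia Σmr² = (23.8)(1.64)² = 64.01 kg·m²; I_f = 252.7 + 64.01 = 316.7 kg·m².
ω_f = I_p ω_i / I_f = (252.7)(48.2) / 316.7 = 38.46 rpm.

ω_f ≈ 38.5 rpm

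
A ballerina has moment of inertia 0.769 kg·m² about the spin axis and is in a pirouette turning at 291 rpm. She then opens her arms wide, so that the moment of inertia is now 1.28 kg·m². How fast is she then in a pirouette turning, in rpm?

Angular momentum about the spin axis is conserved since the torque about it is zero.
ω₂ = I₁ω₁ / I₂ = (0.7690)(291 rpm) / (1.280) = 174.8 rpm.

ω₂ ≈ 175 rpm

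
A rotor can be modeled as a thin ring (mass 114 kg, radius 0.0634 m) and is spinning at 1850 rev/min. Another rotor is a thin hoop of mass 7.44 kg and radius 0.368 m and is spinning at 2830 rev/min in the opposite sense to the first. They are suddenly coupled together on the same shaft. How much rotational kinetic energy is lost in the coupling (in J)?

ΔKE lost ≈ 37800 J

No external torque acts about the common axis, so total angular momentum is conserved.
Moments of inertia: I_A = (114)(0.0634)² = 0.4582 kg·m²; I_B = (7.44)(0.368)² = 1.008 kg·m².
Taking A's sense as positive: L = (0.4582)(1850) − (1.008)(2830) = -2004 kg·m²·rpm.
Combined I = 0.4582 + 1.008 = 1.466 kg·m².
ω_f = L / I = -2004 / 1.466 = -1367 rpm.
KE_i = ½ΣIω² = 52840 J; KE_f = ½(1.466)(143.1)² = 15020 J.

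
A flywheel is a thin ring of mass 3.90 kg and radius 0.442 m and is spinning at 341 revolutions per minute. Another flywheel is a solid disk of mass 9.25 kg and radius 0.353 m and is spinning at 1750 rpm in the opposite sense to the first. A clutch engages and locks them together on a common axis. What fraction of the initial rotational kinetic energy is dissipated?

The coupling torques are internal; angular momentum about the shared axis is conserved.
Moments of inertia: I_A = (3.90)(0.442)² = 0.7619 kg·m²; I_B = ½(9.25)(0.353)² = 0.5763 kg·m².
Taking A's sense as positive: L = (0.7619)(341) − (0.5763)(1750) = -748.7 kg·m²·rpm.
Combined I = 0.7619 + 0.5763 = 1.338 kg·m².
ω_f = L / I = -748.7 / 1.338 = -559.5 rpm.
KE_i = ½ΣIω² = 10160 J; KE_f = ½(1.338)(58.59)² = 2297 J.
Fraction dissipated = (KE_i − KE_f)/KE_i = 0.7740.

fraction ≈ 0.774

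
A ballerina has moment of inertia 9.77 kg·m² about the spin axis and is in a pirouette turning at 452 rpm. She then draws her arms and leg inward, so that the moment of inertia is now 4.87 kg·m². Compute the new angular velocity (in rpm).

ω₂ ≈ 907 rpm

Angular momentum about the spin axis is conserved since the torque about it is zero.
ω₂ = I₁ω₁ / I₂ = (9.770)(452 rpm) / (4.870) = 906.8 rpm.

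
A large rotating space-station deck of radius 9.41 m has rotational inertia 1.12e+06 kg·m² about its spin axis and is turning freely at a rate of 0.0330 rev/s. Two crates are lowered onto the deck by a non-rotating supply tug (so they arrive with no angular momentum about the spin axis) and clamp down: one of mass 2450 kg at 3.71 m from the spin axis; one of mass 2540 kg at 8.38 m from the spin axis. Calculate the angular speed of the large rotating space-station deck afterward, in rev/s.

ω_f ≈ 0.0277 rev/s

No external torque acts about the spin axis; L_before = L_after.
Added inertia Σmr² = (2450)(3.71)² + (2540)(8.38)² = 2.121e+05 kg·m²; I_f = 1.120e+06 + 2.121e+05 = 1.332e+06 kg·m².
ω_f = I_p ω_i / I_f = (1.120e+06)(0.0330) / 1.332e+06 = 0.02775 rev/s.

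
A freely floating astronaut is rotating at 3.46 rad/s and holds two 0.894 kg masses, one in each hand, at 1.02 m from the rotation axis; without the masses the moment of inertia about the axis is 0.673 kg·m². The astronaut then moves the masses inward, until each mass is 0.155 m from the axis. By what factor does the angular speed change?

ω₂/ω₁ ≈ 3.54

Angular momentum about the spin axis is conserved since the torque about it is zero.
I₁ = 0.673 + 2(0.894)(1.02)² = 2.533 kg·m²; I₂ = 0.673 + 2(0.894)(0.155)² = 0.7160 kg·m².
ω₂/ω₁ = I₁/I₂ = 2.533 / 0.7160 = 3.538.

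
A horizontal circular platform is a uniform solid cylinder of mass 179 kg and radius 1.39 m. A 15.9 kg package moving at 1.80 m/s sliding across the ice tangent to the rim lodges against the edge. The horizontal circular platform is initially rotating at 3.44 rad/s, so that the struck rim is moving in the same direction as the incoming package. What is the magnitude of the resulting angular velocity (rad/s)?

|ω_f| ≈ 3.12 rad/s

About the central axle the impulsive forces during the collision are internal, so angular momentum about that axis is conserved.
I_p = ½(179)(1.39)² = 172.9 kg·m². Taking the sense of the package's angular momentum as positive, L_{package} = m v R = (15.9)(1.80)(1.39) = 39.78 kg·m²/s.
L_i = +I_p ω_p + m v R = +(172.9)(3.44) + 39.78 = 634.6 kg·m²/s.
After sticking, I_f = I_p + m R² = 172.9 + (15.9)(1.39)² = 203.6 kg·m².
ω_f = L_i / I_f = 634.6 / 203.6 = 3.116 rad/s.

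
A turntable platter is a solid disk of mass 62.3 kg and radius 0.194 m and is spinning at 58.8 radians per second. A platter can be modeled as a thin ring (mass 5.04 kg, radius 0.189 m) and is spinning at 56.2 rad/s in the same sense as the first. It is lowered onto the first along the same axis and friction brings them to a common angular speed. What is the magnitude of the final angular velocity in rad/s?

|ω_f| ≈ 58.5 rad/s

No external torque acts about the common axis, so total angular momentum is conserved.
Moments of inertia: I_A = ½(62.3)(0.194)² = 1.172 kg·m²; I_B = (5.04)(0.189)² = 0.1800 kg·m².
Taking A's sense as positive: L = (1.172)(58.8) + (0.1800)(56.2) = 79.05 kg·m²·rad/s.
Combined I = 1.172 + 0.1800 = 1.352 kg·m².
ω_f = L / I = 79.05 / 1.352 = 58.45 rad/s.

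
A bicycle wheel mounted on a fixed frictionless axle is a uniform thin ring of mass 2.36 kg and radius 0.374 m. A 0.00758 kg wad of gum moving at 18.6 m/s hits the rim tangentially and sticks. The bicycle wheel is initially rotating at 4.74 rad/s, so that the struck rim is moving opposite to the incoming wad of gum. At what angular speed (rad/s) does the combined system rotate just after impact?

|ω_f| ≈ 4.57 rad/s

About the axle the impulsive forces during the collision are internal, so angular momentum about that axis is conserved.
I_p = (2.36)(0.374)² = 0.3301 kg·m². Taking the sense of the wad of gum's angular momentum as positive, L_{wad} = m v R = (0.00758)(18.6)(0.374) = 0.05273 kg·m²/s.
L_i = −I_p ω_p + m v R = −(0.3301)(4.74) + 0.05273 = -1.512 kg·m²/s.
After sticking, I_f = I_p + m R² = 0.3301 + (0.00758)(0.374)² = 0.3312 kg·m².
ω_f = L_i / I_f = -1.512 / 0.3312 = -4.566 rad/s.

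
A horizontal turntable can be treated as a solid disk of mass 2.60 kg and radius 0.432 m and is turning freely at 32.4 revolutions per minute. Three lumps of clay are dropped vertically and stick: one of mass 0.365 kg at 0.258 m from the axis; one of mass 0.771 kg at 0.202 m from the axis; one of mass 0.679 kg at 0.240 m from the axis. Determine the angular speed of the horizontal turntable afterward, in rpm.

ω_f ≈ 23.3 rpm

The added mass arrives with no angular momentum about the axis, and any external torque about the axis is negligible, so the system's angular momentum is conserved.
I_p = ½(2.60)(0.432)² = 0.2426 kg·m².
Added inertia Σmr² = (0.365)(0.258)² + (0.771)(0.202)² + (0.679)(0.240)² = 0.09487 kg·m²; I_f = 0.2426 + 0.09487 = 0.3375 kg·m².
ω_f = I_p ω_i / I_f = (0.2426)(32.4) / 0.3375 = 23.29 rpm.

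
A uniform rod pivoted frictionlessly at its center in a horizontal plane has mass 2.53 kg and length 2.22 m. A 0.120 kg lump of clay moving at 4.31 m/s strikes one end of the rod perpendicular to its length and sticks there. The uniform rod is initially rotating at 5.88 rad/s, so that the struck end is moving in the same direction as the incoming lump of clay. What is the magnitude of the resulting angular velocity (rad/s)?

About the pivot the impulsive forces during the collision are internal, so angular momentum about that axis is conserved.
I_p = (1/12)(2.53)(2.22)² = 1.039 kg·m². Taking the sense of the lump of clay's angular momentum as positive, L_{lump} = m v R = (0.120)(4.31)(2.22/2) = 0.5741 kg·m²/s.
L_i = +I_p ω_p + m v R = +(1.039)(5.88) + 0.5741 = 6.684 kg·m²/s.
After sticking, I_f = I_p + m R² = 1.039 + (0.120)(2.22/2)² = 1.187 kg·m².
ω_f = L_i / I_f = 6.684 / 1.187 = 5.631 rad/s.

|ω_f| ≈ 5.63 rad/s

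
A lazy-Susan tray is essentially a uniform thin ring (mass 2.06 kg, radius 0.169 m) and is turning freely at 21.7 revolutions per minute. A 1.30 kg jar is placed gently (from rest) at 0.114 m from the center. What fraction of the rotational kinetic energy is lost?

The added mass arrives with no angular momentum about the center, and any external torque about the center is negligible, so the system's angular momentum is conserved.
I_p = (2.06)(0.169)² = 0.05884 kg·m².
Added inertia Σmr² = (1.30)(0.114)² = 0.01689 kg·m²; I_f = 0.05884 + 0.01689 = 0.07573 kg·m².
ω_f = I_p ω_i / I_f = (0.05884)(21.7) / 0.07573 = 16.86 rpm.
KE_i = ½(0.05884)(2.272 rad/s)² = 0.1519 J; KE_f = ½(0.07573)(1.765)² = 0.1180 J.
Fraction lost = 0.2231.

fraction ≈ 0.223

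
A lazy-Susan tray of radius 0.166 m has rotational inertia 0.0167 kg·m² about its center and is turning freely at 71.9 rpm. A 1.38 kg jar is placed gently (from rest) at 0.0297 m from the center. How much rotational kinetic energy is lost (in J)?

The added mass arrives with no angular momentum about the center, and any external torque about the center is negligible, so the system's angular momentum is conserved.
Added inertia Σmr² = (1.38)(0.0297)² = 0.001217 kg·m²; I_f = 0.01670 + 0.001217 = 0.01792 kg·m².
ω_f = I_p ω_i / I_f = (0.01670)(71.9) / 0.01792 = 67.02 rpm.
KE_i = ½(0.01670)(7.529 rad/s)² = 0.4734 J; KE_f = ½(0.01792)(7.018)² = 0.4412 J.

energy lost ≈ 0.0322 J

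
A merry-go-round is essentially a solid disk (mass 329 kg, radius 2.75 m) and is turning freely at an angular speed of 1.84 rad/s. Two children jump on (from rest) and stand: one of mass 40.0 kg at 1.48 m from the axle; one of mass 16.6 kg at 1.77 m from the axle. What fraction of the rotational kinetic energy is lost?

No external torque acts about the axle; L_before = L_after.
I_p = ½(329)(2.75)² = 1244 kg·m².
Added inertia Σmr² = (40.0)(1.48)² + (16.6)(1.77)² = 139.6 kg·m²; I_f = 1244 + 139.6 = 1384 kg·m².
ω_f = I_p ω_i / I_f = (1244)(1.84) / 1384 = 1.654 rad/s.
KE_i = ½(1244)(1.840 rad/s)² = 2106 J; KE_f = ½(1384)(1.654)² = 1893 J.
Fraction lost = 0.1009.

fraction ≈ 0.101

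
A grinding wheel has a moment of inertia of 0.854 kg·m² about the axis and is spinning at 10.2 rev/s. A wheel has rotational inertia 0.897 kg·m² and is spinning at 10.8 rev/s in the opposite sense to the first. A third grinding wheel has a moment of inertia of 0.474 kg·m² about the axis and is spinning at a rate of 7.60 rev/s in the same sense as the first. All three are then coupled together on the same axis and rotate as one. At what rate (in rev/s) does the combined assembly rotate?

No external torque acts about the common axis, so total angular momentum is conserved.
Taking A's sense as positive: L = (0.8540)(10.2) − (0.8970)(10.8) + (0.4740)(7.60) = 2.626 kg·m²·rev/s.
Combined I = 0.8540 + 0.8970 + 0.4740 = 2.225 kg·m².
ω_f = L / I = 2.626 / 2.225 = 1.180 rev/s.

|ω_f| ≈ 1.18 rev/s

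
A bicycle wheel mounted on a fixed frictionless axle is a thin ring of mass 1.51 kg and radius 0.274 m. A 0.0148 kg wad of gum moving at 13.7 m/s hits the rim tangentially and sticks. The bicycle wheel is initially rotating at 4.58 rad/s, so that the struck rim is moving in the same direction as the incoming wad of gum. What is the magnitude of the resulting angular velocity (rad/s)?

|ω_f| ≈ 5.02 rad/s

The axle reaction passes through the axle and exerts no torque about it; angular momentum about the axle is conserved through the impact.
I_p = (1.51)(0.274)² = 0.1134 kg·m². Taking the sense of the wad of gum's angular momentum as positive, L_{wad} = m v R = (0.0148)(13.7)(0.274) = 0.05556 kg·m²/s.
L_i = +I_p ω_p + m v R = +(0.1134)(4.58) + 0.05556 = 0.5748 kg·m²/s.
After sticking, I_f = I_p + m R² = 0.1134 + (0.0148)(0.274)² = 0.1145 kg·m².
ω_f = L_i / I_f = 0.5748 / 0.1145 = 5.021 rad/s.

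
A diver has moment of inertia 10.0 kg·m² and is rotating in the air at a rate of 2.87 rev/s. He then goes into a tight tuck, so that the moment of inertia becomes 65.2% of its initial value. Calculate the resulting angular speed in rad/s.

ω₂ ≈ 27.7 rad/s

With no external torque about the axis, L is conserved: I₁ω₁ = I₂ω₂.
I₂ = 0.652 × 10.0 = 6.520 kg·m².
ω₂ = I₁ω₁ / I₂ = (10.00)(2.87 rev/s) / (6.520) = 4.402 rev/s = 27.66 rad/s.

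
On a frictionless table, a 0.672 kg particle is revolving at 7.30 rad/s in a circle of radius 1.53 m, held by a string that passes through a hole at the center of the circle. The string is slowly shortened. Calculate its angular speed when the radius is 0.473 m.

ω₂ ≈ 76.4 rad/s

The constraining force is radial, so m r² ω about the center is conserved.
ω₂ = ω₁ (r₁/r₂)² = (7.30)(1.53/0.473)² = 76.38 rad/s.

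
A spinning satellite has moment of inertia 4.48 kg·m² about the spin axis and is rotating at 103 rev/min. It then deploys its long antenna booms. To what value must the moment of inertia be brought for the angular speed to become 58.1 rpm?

I₂ ≈ 7.94 kg·m²

Angular momentum about the spin axis is conserved since the torque about it is zero.
I₂ = I₁ω₁ / ω₂ = (4.48)(103) / (58.1) = 7.942 kg·m².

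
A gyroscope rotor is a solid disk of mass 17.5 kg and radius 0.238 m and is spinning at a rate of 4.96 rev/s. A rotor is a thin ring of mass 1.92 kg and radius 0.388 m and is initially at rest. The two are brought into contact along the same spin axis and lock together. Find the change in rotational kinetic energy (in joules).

ΔKE ≈ -88.7 J

No external torque acts about the common axis, so total angular momentum is conserved.
Moments of inertia: I_A = ½(17.5)(0.238)² = 0.4956 kg·m²; I_B = (1.92)(0.388)² = 0.2890 kg·m².
Taking A's sense as positive: L = (0.4956)(4.96) = 2.458 kg·m²·rev/s.
Combined I = 0.4956 + 0.2890 = 0.7847 kg·m².
ω_f = L / I = 2.458 / 0.7847 = 3.133 rev/s.
KE_i = ½ΣIω² = 240.7 J; KE_f = ½(0.7847)(19.68)² = 152.0 J.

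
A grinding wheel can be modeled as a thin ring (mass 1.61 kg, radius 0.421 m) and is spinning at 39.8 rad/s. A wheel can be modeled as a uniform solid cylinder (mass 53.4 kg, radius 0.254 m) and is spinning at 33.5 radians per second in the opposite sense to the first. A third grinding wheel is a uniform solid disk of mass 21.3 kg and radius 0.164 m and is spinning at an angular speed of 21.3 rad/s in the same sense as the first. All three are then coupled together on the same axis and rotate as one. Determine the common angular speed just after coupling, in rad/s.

|ω_f| ≈ 17.5 rad/s

The coupling torques are internal; angular momentum about the shared axis is conserved.
Moments of inertia: I_A = (1.61)(0.421)² = 0.2854 kg·m²; I_B = ½(53.4)(0.254)² = 1.723 kg·m²; I_C = ½(21.3)(0.164)² = 0.2864 kg·m².
Taking A's sense as positive: L = (0.2854)(39.8) − (1.723)(33.5) + (0.2864)(21.3) = -40.25 kg·m²·rad/s.
Combined I = 0.2854 + 1.723 + 0.2864 = 2.294 kg·m².
ω_f = L / I = -40.25 / 2.294 = -17.54 rad/s.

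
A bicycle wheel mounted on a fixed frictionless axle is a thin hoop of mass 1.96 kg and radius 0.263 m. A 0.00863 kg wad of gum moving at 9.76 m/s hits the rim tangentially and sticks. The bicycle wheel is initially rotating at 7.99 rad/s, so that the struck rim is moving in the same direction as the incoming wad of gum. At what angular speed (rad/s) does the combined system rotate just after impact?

|ω_f| ≈ 8.12 rad/s

The axle reaction passes through the axle and exerts no torque about it; angular momentum about the axle is conserved through the impact.
I_p = (1.96)(0.263)² = 0.1356 kg·m². Taking the sense of the wad of gum's angular momentum as positive, L_{wad} = m v R = (0.00863)(9.76)(0.263) = 0.02215 kg·m²/s.
L_i = +I_p ω_p + m v R = +(0.1356)(7.99) + 0.02215 = 1.105 kg·m²/s.
After sticking, I_f = I_p + m R² = 0.1356 + (0.00863)(0.263)² = 0.1362 kg·m².
ω_f = L_i / I_f = 1.105 / 0.1362 = 8.118 rad/s.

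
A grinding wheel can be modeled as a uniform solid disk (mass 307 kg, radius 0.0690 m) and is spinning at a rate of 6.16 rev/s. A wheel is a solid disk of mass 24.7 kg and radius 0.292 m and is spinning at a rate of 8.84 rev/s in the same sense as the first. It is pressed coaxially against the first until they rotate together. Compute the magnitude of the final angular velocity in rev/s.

The coupling torques are internal; angular momentum about the shared axis is conserved.
Moments of inertia: I_A = ½(307)(0.0690)² = 0.7308 kg·m²; I_B = ½(24.7)(0.292)² = 1.053 kg·m².
Taking A's sense as positive: L = (0.7308)(6.16) + (1.053)(8.84) = 13.81 kg·m²·rev/s.
Combined I = 0.7308 + 1.053 = 1.784 kg·m².
ω_f = L / I = 13.81 / 1.784 = 7.742 rev/s.

|ω_f| ≈ 7.74 rev/s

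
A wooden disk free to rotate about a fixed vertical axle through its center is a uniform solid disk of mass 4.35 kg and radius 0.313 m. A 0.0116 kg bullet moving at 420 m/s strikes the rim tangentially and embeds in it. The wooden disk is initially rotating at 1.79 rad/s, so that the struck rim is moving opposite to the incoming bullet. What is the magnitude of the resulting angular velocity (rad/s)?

About the axle the impulsive forces during the collision are internal, so angular momentum about that axis is conserved.
I_p = ½(4.35)(0.313)² = 0.2131 kg·m². Taking the sense of the bullet's angular momentum as positive, L_{bullet} = m v R = (0.0116)(420)(0.313) = 1.525 kg·m²/s.
L_i = −I_p ω_p + m v R = −(0.2131)(1.79) + 1.525 = 1.144 kg·m²/s.
After sticking, I_f = I_p + m R² = 0.2131 + (0.0116)(0.313)² = 0.2142 kg·m².
ω_f = L_i / I_f = 1.144 / 0.2142 = 5.338 rad/s.

|ω_f| ≈ 5.34 rad/s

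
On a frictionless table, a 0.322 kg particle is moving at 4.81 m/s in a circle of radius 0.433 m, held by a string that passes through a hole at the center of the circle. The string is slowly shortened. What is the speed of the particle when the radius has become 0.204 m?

Central (radial) force ⇒ zero torque about the center ⇒ m v r is constant.
v₂ = v₁ r₁ / r₂ = (4.81)(0.433) / (0.204) = 10.21 m/s.

v₂ ≈ 10.2 m/s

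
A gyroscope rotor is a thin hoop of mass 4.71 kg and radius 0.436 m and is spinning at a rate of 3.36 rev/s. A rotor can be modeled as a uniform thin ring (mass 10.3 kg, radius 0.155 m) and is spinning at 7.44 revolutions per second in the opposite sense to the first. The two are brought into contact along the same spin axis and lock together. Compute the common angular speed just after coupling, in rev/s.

The coupling torques are internal; angular momentum about the shared axis is conserved.
Moments of inertia: I_A = (4.71)(0.436)² = 0.8954 kg·m²; I_B = (10.3)(0.155)² = 0.2475 kg·m².
Taking A's sense as positive: L = (0.8954)(3.36) − (0.2475)(7.44) = 1.167 kg·m²·rev/s.
Combined I = 0.8954 + 0.2475 = 1.143 kg·m².
ω_f = L / I = 1.167 / 1.143 = 1.021 rev/s.

|ω_f| ≈ 1.02 rev/s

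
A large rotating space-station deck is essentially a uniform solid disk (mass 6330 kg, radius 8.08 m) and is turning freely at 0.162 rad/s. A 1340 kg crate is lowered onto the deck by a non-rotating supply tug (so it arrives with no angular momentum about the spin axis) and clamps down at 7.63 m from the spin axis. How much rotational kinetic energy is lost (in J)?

The added mass arrives with no angular momentum about the spin axis, and any external torque about the spin axis is negligible, so the system's angular momentum is conserved.
I_p = ½(6330)(8.08)² = 2.066e+05 kg·m².
Added inertia Σmr² = (1340)(7.63)² = 78010 kg·m²; I_f = 2.066e+05 + 78010 = 2.846e+05 kg·m².
ω_f = I_p ω_i / I_f = (2.066e+05)(0.162) / 2.846e+05 = 0.1176 rad/s.
KE_i = ½(2.066e+05)(0.1620 rad/s)² = 2711 J; KE_f = ½(2.846e+05)(0.1176)² = 1968 J.

energy lost ≈ 743 J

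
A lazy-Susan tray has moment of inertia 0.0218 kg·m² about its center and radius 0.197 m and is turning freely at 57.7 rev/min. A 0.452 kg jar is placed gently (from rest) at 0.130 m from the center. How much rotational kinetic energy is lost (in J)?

No external torque acts about the center; L_before = L_after.
Added inertia Σmr² = (0.452)(0.130)² = 0.007639 kg·m²; I_f = 0.02180 + 0.007639 = 0.02944 kg·m².
ω_f = I_p ω_i / I_f = (0.02180)(57.7) / 0.02944 = 42.73 rpm.
KE_i = ½(0.02180)(6.042 rad/s)² = 0.3980 J; KE_f = ½(0.02944)(4.474)² = 0.2947 J.

energy lost ≈ 0.103 J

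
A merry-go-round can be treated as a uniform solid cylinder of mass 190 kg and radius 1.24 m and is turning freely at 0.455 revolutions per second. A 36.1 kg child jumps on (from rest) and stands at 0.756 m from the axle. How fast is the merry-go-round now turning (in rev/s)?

ω_f ≈ 0.399 rev/s

No external torque acts about the axle; L_before = L_after.
I_p = ½(190)(1.24)² = 146.1 kg·m².
Added inertia Σmr² = (36.1)(0.756)² = 20.63 kg·m²; I_f = 146.1 + 20.63 = 166.7 kg·m².
ω_f = I_p ω_i / I_f = (146.1)(0.455) / 166.7 = 0.3987 rev/s.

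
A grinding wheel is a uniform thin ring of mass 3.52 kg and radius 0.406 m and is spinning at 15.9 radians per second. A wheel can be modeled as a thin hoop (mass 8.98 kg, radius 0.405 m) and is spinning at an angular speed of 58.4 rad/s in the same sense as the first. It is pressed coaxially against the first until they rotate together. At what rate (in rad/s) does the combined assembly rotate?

|ω_f| ≈ 46.4 rad/s

The coupling torques are internal; angular momentum about the shared axis is conserved.
Moments of inertia: I_A = (3.52)(0.406)² = 0.5802 kg·m²; I_B = (8.98)(0.405)² = 1.473 kg·m².
Taking A's sense as positive: L = (0.5802)(15.9) + (1.473)(58.4) = 95.25 kg·m²·rad/s.
Combined I = 0.5802 + 1.473 = 2.053 kg·m².
ω_f = L / I = 95.25 / 2.053 = 46.39 rad/s.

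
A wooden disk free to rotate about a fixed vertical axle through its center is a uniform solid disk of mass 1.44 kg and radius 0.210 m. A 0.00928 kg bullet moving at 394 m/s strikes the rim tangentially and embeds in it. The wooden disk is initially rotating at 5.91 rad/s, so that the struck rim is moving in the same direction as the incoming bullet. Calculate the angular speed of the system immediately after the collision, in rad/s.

|ω_f| ≈ 29.7 rad/s

About the axle the impulsive forces during the collision are internal, so angular momentum about that axis is conserved.
I_p = ½(1.44)(0.210)² = 0.03175 kg·m². Taking the sense of the bullet's angular momentum as positive, L_{bullet} = m v R = (0.00928)(394)(0.210) = 0.7678 kg·m²/s.
L_i = +I_p ω_p + m v R = +(0.03175)(5.91) + 0.7678 = 0.9555 kg·m²/s.
After sticking, I_f = I_p + m R² = 0.03175 + (0.00928)(0.210)² = 0.03216 kg·m².
ω_f = L_i / I_f = 0.9555 / 0.03216 = 29.71 rad/s.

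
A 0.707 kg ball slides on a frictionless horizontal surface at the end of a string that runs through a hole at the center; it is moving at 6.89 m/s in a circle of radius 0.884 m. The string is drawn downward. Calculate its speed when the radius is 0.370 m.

v₂ ≈ 16.5 m/s

The only horizontal force on the mass is along the cord (radial), so it exerts no torque about the hole and angular momentum m v r is conserved.
v₂ = v₁ r₁ / r₂ = (6.89)(0.884) / (0.370) = 16.46 m/s.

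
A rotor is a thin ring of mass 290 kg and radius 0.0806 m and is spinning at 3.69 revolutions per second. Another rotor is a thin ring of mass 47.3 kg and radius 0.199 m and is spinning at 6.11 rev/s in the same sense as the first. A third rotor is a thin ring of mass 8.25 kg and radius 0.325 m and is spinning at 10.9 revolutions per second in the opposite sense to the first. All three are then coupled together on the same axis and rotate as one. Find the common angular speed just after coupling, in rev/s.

No external torque acts about the common axis, so total angular momentum is conserved.
Moments of inertia: I_A = (290)(0.0806)² = 1.884 kg·m²; I_B = (47.3)(0.199)² = 1.873 kg·m²; I_C = (8.25)(0.325)² = 0.8714 kg·m².
Taking A's sense as positive: L = (1.884)(3.69) + (1.873)(6.11) − (0.8714)(10.9) = 8.898 kg·m²·rev/s.
Combined I = 1.884 + 1.873 + 0.8714 = 4.628 kg·m².
ω_f = L / I = 8.898 / 4.628 = 1.922 rev/s.

|ω_f| ≈ 1.92 rev/s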